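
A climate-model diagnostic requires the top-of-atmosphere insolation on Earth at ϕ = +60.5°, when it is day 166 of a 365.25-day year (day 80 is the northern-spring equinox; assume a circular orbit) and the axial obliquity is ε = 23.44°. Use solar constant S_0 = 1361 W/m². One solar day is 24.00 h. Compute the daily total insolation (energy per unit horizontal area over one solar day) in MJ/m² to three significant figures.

Solar longitude: L_s = 360° × (166 − 80)/365.25 = 84.764°.
sin δ = sin 23.44° × sin 84.764° = 0.39613, so δ = +23.336°.
cos h₀ = −tan(+60.5°) tan(+23.336°) = -0.7625, h₀ = 2.4380 rad.
Bracket: h₀ sin ϕ sin δ + cos ϕ cos δ sin h₀ = 2.4380×0.87036×0.39613 + 0.49242×0.91820×0.64695 = 0.840563 + 0.292512 = 1.133075.
Q̄ = (S_0/π) × [bracket] = (1361/π) × 1.133075 = 490.87 W/m².
Daily total = Q̄ × 24.00 h × 3600 s/h = 490.87 × 24.00 × 3600 / 10⁶ = 42.41 MJ/m².

42.4 MJ/m²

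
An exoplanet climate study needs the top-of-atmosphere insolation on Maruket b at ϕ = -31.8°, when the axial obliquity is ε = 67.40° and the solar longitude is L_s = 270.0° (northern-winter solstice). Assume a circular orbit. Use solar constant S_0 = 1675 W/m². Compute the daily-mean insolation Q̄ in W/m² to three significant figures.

Solar declination: sin δ = sin ε · sin L_s = sin 67.40° × sin 270.0° = -0.92321, so δ = -67.400°.
cos h₀ = −tan(-31.8°) tan(-67.400°) = -1.4895 ≤ −1 ⇒ polar day, h₀ = π.
Bracket: h₀ sin ϕ sin δ + cos ϕ cos δ sin h₀ = 3.1416×-0.52696×-0.92321 + 0.84989×0.38430×0.00000 = 1.528372 + 0.000000 = 1.528372.
Q̄ = (S_0/π) × [bracket] = (1675/π) × 1.528372 = 814.9 W/m².

Q̄ ≈ 815 W/m²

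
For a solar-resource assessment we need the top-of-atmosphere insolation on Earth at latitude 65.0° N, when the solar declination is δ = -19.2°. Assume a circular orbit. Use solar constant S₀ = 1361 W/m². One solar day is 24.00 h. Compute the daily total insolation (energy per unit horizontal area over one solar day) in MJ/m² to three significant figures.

1.82 MJ/m²

cos H₀ = −tan(+65.0°) tan(-19.200°) = 0.7468, H₀ = 0.7276 rad.
Bracket: H₀ sin φ sin δ + cos φ cos δ sin H₀ = 0.7276×0.90631×-0.32887 + 0.42262×0.94438×0.66505 = -0.216867 + 0.265431 = 0.048564.
Q̄ = (S₀/π) × [bracket] = (1361/π) × 0.048564 = 21.039 W/m².
Daily total = Q̄ × 24.00 h × 3600 s/h = 21.039 × 24.00 × 3600 / 10⁶ = 1.818 MJ/m².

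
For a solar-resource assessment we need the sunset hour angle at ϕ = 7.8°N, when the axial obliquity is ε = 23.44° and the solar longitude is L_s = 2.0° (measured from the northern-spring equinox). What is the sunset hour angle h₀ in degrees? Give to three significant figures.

h₀ = 90.1°

Solar declination: sin δ = sin ε · sin L_s = sin 23.44° × sin 2.0° = 0.01388, so δ = +0.795°.
cos h₀ = −tan ϕ · tan δ = −tan(+7.8°) × tan(+0.795°) = -0.0019, so h₀ = 1.5727 rad = 90.11°.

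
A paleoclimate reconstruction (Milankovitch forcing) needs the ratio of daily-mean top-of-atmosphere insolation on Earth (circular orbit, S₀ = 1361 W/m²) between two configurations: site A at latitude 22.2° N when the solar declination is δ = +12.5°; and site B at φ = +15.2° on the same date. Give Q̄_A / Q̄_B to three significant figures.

Q̄_A / Q̄_B ≈ 1.00

— Configuration A (φ=+22.2°):
cos H₀ = −tan(+22.2°) tan(+12.500°) = -0.0905, H₀ = 1.6614 rad.
Bracket: H₀ sin φ sin δ + cos φ cos δ sin H₀ = 1.6614×0.37784×0.21644 + 0.92587×0.97630×0.99590 = 0.135869 + 0.900221 = 1.036090.
Q̄ = (S₀/π) × [bracket] = (1361/π) × 1.036090 = 448.85 W/m².
— Configuration B (φ=+15.2°):
cos H₀ = −tan(+15.2°) tan(+12.500°) = -0.0602, H₀ = 1.6311 rad.
Bracket: H₀ sin φ sin δ + cos φ cos δ sin H₀ = 1.6311×0.26219×0.21644 + 0.96502×0.97630×0.99818 = 0.092562 + 0.940434 = 1.032996.
Q̄ = (S₀/π) × [bracket] = (1361/π) × 1.032996 = 447.51 W/m².
Ratio Q̄_A / Q̄_B = 448.85 / 447.51 = 1.003.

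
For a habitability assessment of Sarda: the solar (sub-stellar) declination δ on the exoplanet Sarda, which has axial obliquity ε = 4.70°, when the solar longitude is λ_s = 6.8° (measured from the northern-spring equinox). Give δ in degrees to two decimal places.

δ = +0.56°

sin δ = sin ε · sin λ_s = sin 4.70° × sin 6.8° = 0.009702.
δ = arcsin(0.009702) = +0.56°.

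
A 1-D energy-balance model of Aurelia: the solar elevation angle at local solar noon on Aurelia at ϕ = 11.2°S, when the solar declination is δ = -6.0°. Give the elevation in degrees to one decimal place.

At local noon the hour angle is zero, so the zenith angle equals |ϕ − δ| = |-11.2° − (-6.000°)| = 5.200°.
Elevation = 90° − 5.200° = 84.8°.

84.8°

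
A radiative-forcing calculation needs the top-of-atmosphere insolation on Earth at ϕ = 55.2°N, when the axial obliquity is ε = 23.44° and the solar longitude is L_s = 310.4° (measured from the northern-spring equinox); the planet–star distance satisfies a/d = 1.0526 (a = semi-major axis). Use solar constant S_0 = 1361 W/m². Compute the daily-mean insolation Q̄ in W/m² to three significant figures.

Solar declination: sin δ = sin ε · sin L_s = sin 23.44° × sin 310.4° = -0.30293, so δ = -17.634°.
cos h₀ = −tan(+55.2°) tan(-17.634°) = 0.4574, h₀ = 1.0958 rad.
Bracket: h₀ sin ϕ sin δ + cos ϕ cos δ sin h₀ = 1.0958×0.82115×-0.30293 + 0.57071×0.95301×0.88929 = -0.272581 + 0.483678 = 0.211097.
Inverse-square distance factor (a/d)² = 1.0526² = 1.107967.
Q̄ = (S_0/π) × 1.107967 × [bracket] = (1361/π) × 1.107967 × 0.211097 = 101.3 W/m².

Q̄ ≈ 101 W/m²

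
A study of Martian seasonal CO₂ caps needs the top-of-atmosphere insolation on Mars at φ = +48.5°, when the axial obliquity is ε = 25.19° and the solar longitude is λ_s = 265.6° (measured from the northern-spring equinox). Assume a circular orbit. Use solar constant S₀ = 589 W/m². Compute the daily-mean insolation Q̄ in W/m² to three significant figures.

Solar declination: sin δ = sin ε · sin λ_s = sin 25.19° × sin 265.6° = -0.42437, so δ = -25.111°.
cos H₀ = −tan(+48.5°) tan(-25.111°) = 0.5297, H₀ = 1.0125 rad.
Bracket: H₀ sin φ sin δ + cos φ cos δ sin H₀ = 1.0125×0.74896×-0.42437 + 0.66262×0.90549×0.84817 = -0.321809 + 0.508898 = 0.187089.
Q̄ = (S₀/π) × [bracket] = (589/π) × 0.187089 = 35.08 W/m².

Q̄ ≈ 35.1 W/m²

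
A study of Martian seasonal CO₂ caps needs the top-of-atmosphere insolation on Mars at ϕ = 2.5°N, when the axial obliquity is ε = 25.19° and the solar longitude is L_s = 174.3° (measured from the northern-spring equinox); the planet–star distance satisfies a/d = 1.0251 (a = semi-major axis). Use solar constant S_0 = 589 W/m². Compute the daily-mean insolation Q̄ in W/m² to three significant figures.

Solar declination: sin δ = sin ε · sin L_s = sin 25.19° × sin 174.3° = 0.04227, so δ = +2.423°.
cos h₀ = −tan(+2.5°) tan(+2.423°) = -0.0018, h₀ = 1.5726 rad.
Bracket: h₀ sin ϕ sin δ + cos ϕ cos δ sin h₀ = 1.5726×0.04362×0.04227 + 0.99905×0.99911×1.00000 = 0.002900 + 0.998161 = 1.001061.
Inverse-square distance factor (a/d)² = 1.0251² = 1.050830.
Q̄ = (S_0/π) × 1.050830 × [bracket] = (589/π) × 1.050830 × 1.001061 = 197.2 W/m².

Q̄ ≈ 197 W/m²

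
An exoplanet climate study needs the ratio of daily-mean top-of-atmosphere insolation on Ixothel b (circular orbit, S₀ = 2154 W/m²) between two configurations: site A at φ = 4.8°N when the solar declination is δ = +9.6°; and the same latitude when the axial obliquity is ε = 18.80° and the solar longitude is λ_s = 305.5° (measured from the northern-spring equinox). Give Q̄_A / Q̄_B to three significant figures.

— Configuration A (φ=+4.8°):
cos H₀ = −tan(+4.8°) tan(+9.600°) = -0.0142, H₀ = 1.5850 rad.
Bracket: H₀ sin φ sin δ + cos φ cos δ sin H₀ = 1.5850×0.08368×0.16677 + 0.99649×0.98600×0.99990 = 0.022119 + 0.982441 = 1.004560.
Q̄ = (S₀/π) × [bracket] = (2154/π) × 1.004560 = 688.77 W/m².
— Configuration B (φ=+4.8°):
Solar declination: sin δ = sin ε · sin λ_s = sin 18.80° × sin 305.5° = -0.26236, so δ = -15.210°.
cos H₀ = −tan(+4.8°) tan(-15.210°) = 0.0228, H₀ = 1.5480 rad.
Bracket: H₀ sin φ sin δ + cos φ cos δ sin H₀ = 1.5480×0.08368×-0.26236 + 0.99649×0.96497×0.99974 = -0.033985 + 0.961333 = 0.927348.
Q̄ = (S₀/π) × [bracket] = (2154/π) × 0.927348 = 635.83 W/m².
Ratio Q̄_A / Q̄_B = 688.77 / 635.83 = 1.083.

Q̄_A / Q̄_B ≈ 1.08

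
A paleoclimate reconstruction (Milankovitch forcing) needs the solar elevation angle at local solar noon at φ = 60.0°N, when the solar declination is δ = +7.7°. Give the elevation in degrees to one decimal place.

37.7°

At local noon the hour angle is zero, so the zenith angle equals |φ − δ| = |+60.0° − (+7.700°)| = 52.300°.
Elevation = 90° − 52.300° = 37.7°.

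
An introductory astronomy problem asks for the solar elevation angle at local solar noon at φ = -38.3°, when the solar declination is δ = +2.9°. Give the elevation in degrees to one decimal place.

At local noon the hour angle is zero, so the zenith angle equals |φ − δ| = |-38.3° − (+2.900°)| = 41.200°.
Elevation = 90° − 41.200° = 48.8°.

48.8°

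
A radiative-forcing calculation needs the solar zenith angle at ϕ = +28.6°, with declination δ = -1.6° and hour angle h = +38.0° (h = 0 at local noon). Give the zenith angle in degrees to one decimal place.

cos θ_z = sin ϕ sin δ + cos ϕ cos δ cos h = -0.013366 + 0.691590 = 0.678224.
θ_z = arccos(0.678224) = 47.3°.

θ_z = 47.3°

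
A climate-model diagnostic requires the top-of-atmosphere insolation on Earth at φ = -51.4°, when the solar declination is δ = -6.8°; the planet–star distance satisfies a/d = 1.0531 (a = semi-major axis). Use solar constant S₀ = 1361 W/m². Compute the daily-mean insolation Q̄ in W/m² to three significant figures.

Q̄ ≈ 371 W/m²

cos H₀ = −tan(-51.4°) tan(-6.800°) = -0.1494, H₀ = 1.7207 rad.
Bracket: H₀ sin φ sin δ + cos φ cos δ sin H₀ = 1.7207×-0.78152×-0.11840 + 0.62388×0.99297×0.98878 = 0.159220 + 0.612543 = 0.771763.
Inverse-square distance factor (a/d)² = 1.0531² = 1.109020.
Q̄ = (S₀/π) × 1.109020 × [bracket] = (1361/π) × 1.109020 × 0.771763 = 370.8 W/m².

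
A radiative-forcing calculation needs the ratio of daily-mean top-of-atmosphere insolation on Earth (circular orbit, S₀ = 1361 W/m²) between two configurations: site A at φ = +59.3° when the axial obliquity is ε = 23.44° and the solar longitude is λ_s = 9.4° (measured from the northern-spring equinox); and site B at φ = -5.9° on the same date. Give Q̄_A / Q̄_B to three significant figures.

Q̄_A / Q̄_B ≈ 0.611

— Configuration A (φ=+59.3°):
Solar declination: sin δ = sin ε · sin λ_s = sin 23.44° × sin 9.4° = 0.06497, so δ = +3.725°.
cos H₀ = −tan(+59.3°) tan(+3.725°) = -0.1097, H₀ = 1.6807 rad.
Bracket: H₀ sin φ sin δ + cos φ cos δ sin H₀ = 1.6807×0.85985×0.06497 + 0.51054×0.99789×0.99397 = 0.093891 + 0.506391 = 0.600282.
Q̄ = (S₀/π) × [bracket] = (1361/π) × 0.600282 = 260.05 W/m².
— Configuration B (φ=-5.9°):
cos H₀ = −tan(-5.9°) tan(+3.725°) = 0.0067, H₀ = 1.5641 rad.
Bracket: H₀ sin φ sin δ + cos φ cos δ sin H₀ = 1.5641×-0.10279×0.06497 + 0.99470×0.99789×0.99998 = -0.010445 + 0.992581 = 0.982136.
Q̄ = (S₀/π) × [bracket] = (1361/π) × 0.982136 = 425.48 W/m².
Ratio Q̄_A / Q̄_B = 260.05 / 425.48 = 0.6112.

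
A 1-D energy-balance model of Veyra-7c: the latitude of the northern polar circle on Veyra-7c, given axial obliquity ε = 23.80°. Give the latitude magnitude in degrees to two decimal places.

66.20°

The polar circle is the lowest latitude that experiences at least one full rotation of continuous daylight at the northern-summer solstice; it lies at |ϕ| = 90° − ε = 90° − 23.80° = 66.20°.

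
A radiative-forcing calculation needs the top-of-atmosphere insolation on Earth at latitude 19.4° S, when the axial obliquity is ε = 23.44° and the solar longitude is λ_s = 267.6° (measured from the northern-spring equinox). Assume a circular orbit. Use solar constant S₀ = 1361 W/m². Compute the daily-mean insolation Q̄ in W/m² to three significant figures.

Q̄ ≈ 469 W/m²

Solar declination: sin δ = sin ε · sin λ_s = sin 23.44° × sin 267.6° = -0.39744, so δ = -23.418°.
cos H₀ = −tan(-19.4°) tan(-23.418°) = -0.1525, H₀ = 1.7239 rad.
Bracket: H₀ sin φ sin δ + cos φ cos δ sin H₀ = 1.7239×-0.33216×-0.39744 + 0.94322×0.91763×0.98830 = 0.227578 + 0.855400 = 1.082978.
Q̄ = (S₀/π) × [bracket] = (1361/π) × 1.082978 = 469.2 W/m².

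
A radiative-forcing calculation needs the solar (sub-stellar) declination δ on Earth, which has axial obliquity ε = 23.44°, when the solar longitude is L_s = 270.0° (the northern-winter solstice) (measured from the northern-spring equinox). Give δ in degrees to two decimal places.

δ = -23.44°

sin δ = sin ε · sin L_s = sin 23.44° × sin 270.0° = -0.397789.
δ = arcsin(-0.397789) = -23.44°.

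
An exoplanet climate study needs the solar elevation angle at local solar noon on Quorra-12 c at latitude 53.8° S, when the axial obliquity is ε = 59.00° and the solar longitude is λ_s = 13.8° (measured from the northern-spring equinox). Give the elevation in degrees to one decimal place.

24.4°

Solar declination: sin δ = sin ε · sin λ_s = sin 59.00° × sin 13.8° = 0.20446, so δ = +11.798°.
At local noon the hour angle is zero, so the zenith angle equals |φ − δ| = |-53.8° − (+11.798°)| = 65.598°.
Elevation = 90° − 65.598° = 24.4°.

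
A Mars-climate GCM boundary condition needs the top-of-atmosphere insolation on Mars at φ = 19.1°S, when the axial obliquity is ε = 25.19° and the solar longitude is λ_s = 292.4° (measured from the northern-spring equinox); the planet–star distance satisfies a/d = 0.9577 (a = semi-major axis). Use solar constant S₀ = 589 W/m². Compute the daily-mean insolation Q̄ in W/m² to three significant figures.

Solar declination: sin δ = sin ε · sin λ_s = sin 25.19° × sin 292.4° = -0.39351, so δ = -23.173°.
cos H₀ = −tan(-19.1°) tan(-23.173°) = -0.1482, H₀ = 1.7196 rad.
Bracket: H₀ sin φ sin δ + cos φ cos δ sin H₀ = 1.7196×-0.32722×-0.39351 + 0.94495×0.91932×0.98895 = 0.221423 + 0.859112 = 1.080535.
Inverse-square distance factor (a/d)² = 0.9577² = 0.917189.
Q̄ = (S₀/π) × 0.917189 × [bracket] = (589/π) × 0.917189 × 1.080535 = 185.8 W/m².

Q̄ ≈ 186 W/m²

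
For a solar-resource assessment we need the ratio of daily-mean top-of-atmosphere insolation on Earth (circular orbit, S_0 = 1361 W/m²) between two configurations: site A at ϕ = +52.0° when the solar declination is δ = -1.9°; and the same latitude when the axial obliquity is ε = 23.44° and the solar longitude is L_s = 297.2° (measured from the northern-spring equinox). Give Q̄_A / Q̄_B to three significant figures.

— Configuration A (ϕ=+52.0°):
cos h₀ = −tan(+52.0°) tan(-1.900°) = 0.0425, h₀ = 1.5283 rad.
Bracket: h₀ sin ϕ sin δ + cos ϕ cos δ sin h₀ = 1.5283×0.78801×-0.03316 + 0.61566×0.99945×0.99910 = -0.039935 + 0.614768 = 0.574833.
Q̄ = (S_0/π) × [bracket] = (1361/π) × 0.574833 = 249.03 W/m².
— Configuration B (ϕ=+52.0°):
Solar declination: sin δ = sin ε · sin L_s = sin 23.44° × sin 297.2° = -0.35380, so δ = -20.720°.
cos h₀ = −tan(+52.0°) tan(-20.720°) = 0.4842, h₀ = 1.0654 rad.
Bracket: h₀ sin ϕ sin δ + cos ϕ cos δ sin h₀ = 1.0654×0.78801×-0.35380 + 0.61566×0.93532×0.87498 = -0.297031 + 0.503848 = 0.206817.
Q̄ = (S_0/π) × [bracket] = (1361/π) × 0.206817 = 89.597 W/m².
Ratio Q̄_A / Q̄_B = 249.03 / 89.597 = 2.779.

Q̄_A / Q̄_B ≈ 2.78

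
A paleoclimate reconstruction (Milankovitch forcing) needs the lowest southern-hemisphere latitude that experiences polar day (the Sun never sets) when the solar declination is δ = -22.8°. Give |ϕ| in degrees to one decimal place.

Polar day requires cos h₀ = −tan ϕ tan δ ≤ −1, i.e. tan ϕ tan δ ≥ 1.
The boundary is |tan ϕ| · |tan δ| = 1, so |ϕ| = 90° − |δ| = 90° − 22.8° = 67.2° in the southern hemisphere.

|ϕ| = 67.2°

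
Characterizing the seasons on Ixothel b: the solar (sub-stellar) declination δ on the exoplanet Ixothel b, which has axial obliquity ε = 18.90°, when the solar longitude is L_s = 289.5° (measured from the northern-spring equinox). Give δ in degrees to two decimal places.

sin δ = sin ε · sin L_s = sin 18.90° × sin 289.5° = -0.305338.
δ = arcsin(-0.305338) = -17.78°.

δ = -17.78°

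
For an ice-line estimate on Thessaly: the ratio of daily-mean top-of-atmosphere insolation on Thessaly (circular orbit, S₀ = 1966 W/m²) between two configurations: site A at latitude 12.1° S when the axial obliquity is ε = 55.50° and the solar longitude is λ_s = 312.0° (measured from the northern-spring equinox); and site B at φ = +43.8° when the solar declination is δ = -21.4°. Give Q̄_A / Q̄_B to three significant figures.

— Configuration A (φ=-12.1°):
Solar declination: sin δ = sin ε · sin λ_s = sin 55.50° × sin 312.0° = -0.61245, so δ = -37.767°.
cos H₀ = −tan(-12.1°) tan(-37.767°) = -0.1661, H₀ = 1.7377 rad.
Bracket: H₀ sin φ sin δ + cos φ cos δ sin H₀ = 1.7377×-0.20962×-0.61245 + 0.97778×0.79051×0.98611 = 0.223089 + 0.762209 = 0.985298.
Q̄ = (S₀/π) × [bracket] = (1966/π) × 0.985298 = 616.60 W/m².
— Configuration B (φ=+43.8°):
cos H₀ = −tan(+43.8°) tan(-21.400°) = 0.3758, H₀ = 1.1855 rad.
Bracket: H₀ sin φ sin δ + cos φ cos δ sin H₀ = 1.1855×0.69214×-0.36488 + 0.72176×0.93106×0.92669 = -0.299396 + 0.622737 = 0.323341.
Q̄ = (S₀/π) × [bracket] = (1966/π) × 0.323341 = 202.35 W/m².
Ratio Q̄_A / Q̄_B = 616.60 / 202.35 = 3.047.

Q̄_A / Q̄_B ≈ 3.05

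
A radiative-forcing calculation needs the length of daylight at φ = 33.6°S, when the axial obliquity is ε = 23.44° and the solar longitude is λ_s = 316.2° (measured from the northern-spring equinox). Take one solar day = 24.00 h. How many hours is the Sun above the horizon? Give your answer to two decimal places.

13.46 h

Solar declination: sin δ = sin ε · sin λ_s = sin 23.44° × sin 316.2° = -0.27533, so δ = -15.981°.
cos H₀ = −tan φ · tan δ = −tan(-33.6°) × tan(-15.981°) = -0.1903, so H₀ = 1.7622 rad = 100.97°.
Daylight = 2H₀/(2π) × 24.00 h = (1.7622/π) × 24.00 = 13.46 h.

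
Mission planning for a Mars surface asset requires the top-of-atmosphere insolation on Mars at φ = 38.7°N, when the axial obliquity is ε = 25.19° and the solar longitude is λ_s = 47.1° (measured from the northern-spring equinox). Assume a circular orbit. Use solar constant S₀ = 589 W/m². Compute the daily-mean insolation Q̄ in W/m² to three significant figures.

Q̄ ≈ 201 W/m²

Solar declination: sin δ = sin ε · sin λ_s = sin 25.19° × sin 47.1° = 0.31179, so δ = +18.167°.
cos H₀ = −tan(+38.7°) tan(+18.167°) = -0.2629, H₀ = 1.8368 rad.
Bracket: H₀ sin φ sin δ + cos φ cos δ sin H₀ = 1.8368×0.62524×0.31179 + 0.78043×0.95015×0.96483 = 0.358072 + 0.715446 = 1.073518.
Q̄ = (S₀/π) × [bracket] = (589/π) × 1.073518 = 201.3 W/m².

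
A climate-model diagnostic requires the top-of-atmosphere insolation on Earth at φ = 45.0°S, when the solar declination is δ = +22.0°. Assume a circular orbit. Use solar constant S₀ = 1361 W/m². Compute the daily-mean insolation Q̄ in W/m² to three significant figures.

cos H₀ = −tan(-45.0°) tan(+22.000°) = 0.4040, H₀ = 1.1549 rad.
Bracket: H₀ sin φ sin δ + cos φ cos δ sin H₀ = 1.1549×-0.70711×0.37461 + 0.70711×0.92718×0.91475 = -0.305922 + 0.599727 = 0.293805.
Q̄ = (S₀/π) × [bracket] = (1361/π) × 0.293805 = 127.3 W/m².

Q̄ ≈ 127 W/m²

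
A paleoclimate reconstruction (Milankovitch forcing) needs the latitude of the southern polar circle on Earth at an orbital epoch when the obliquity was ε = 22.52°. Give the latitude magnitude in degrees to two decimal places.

67.48°

The polar circle is the lowest latitude that experiences at least one full rotation of continuous darkness at the northern-summer solstice; it lies at |ϕ| = 90° − ε = 90° − 22.52° = 67.48°.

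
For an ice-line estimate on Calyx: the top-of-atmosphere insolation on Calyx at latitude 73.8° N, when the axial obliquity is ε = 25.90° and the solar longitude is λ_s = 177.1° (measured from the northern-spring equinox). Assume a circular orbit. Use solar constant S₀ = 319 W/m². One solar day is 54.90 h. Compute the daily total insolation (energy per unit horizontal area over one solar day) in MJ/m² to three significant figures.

Solar declination: sin δ = sin ε · sin λ_s = sin 25.90° × sin 177.1° = 0.02210, so δ = +1.266°.
cos H₀ = −tan(+73.8°) tan(+1.266°) = -0.0761, H₀ = 1.6470 rad.
Bracket: H₀ sin φ sin δ + cos φ cos δ sin H₀ = 1.6470×0.96029×0.02210 + 0.27899×0.99976×0.99710 = 0.034953 + 0.278114 = 0.313067.
Q̄ = (S₀/π) × [bracket] = (319/π) × 0.313067 = 31.789 W/m².
Daily total = Q̄ × 54.90 h × 3600 s/h = 31.789 × 54.90 × 3600 / 10⁶ = 6.283 MJ/m².

6.28 MJ/m²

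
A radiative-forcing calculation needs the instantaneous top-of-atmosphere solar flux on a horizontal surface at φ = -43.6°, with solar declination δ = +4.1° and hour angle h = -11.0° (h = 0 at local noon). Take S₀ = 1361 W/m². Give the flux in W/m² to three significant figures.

898 W/m²

cos θ_z = sin φ sin δ + cos φ cos δ cos h = -0.049306 + 0.709048 = 0.659742.
Flux = S₀ · cos θ_z = 1361 × 0.659742 = 897.9 W/m².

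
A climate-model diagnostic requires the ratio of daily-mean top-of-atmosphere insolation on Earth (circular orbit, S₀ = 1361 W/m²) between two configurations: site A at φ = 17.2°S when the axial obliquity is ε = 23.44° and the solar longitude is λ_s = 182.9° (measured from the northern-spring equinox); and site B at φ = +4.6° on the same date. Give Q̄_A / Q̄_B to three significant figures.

— Configuration A (φ=-17.2°):
Solar declination: sin δ = sin ε · sin λ_s = sin 23.44° × sin 182.9° = -0.02013, so δ = -1.153°.
cos H₀ = −tan(-17.2°) tan(-1.153°) = -0.0062, H₀ = 1.5770 rad.
Bracket: H₀ sin φ sin δ + cos φ cos δ sin H₀ = 1.5770×-0.29571×-0.02013 + 0.95528×0.99980×0.99998 = 0.009387 + 0.955070 = 0.964457.
Q̄ = (S₀/π) × [bracket] = (1361/π) × 0.964457 = 417.82 W/m².
— Configuration B (φ=+4.6°):
cos H₀ = −tan(+4.6°) tan(-1.153°) = 0.0016, H₀ = 1.5692 rad.
Bracket: H₀ sin φ sin δ + cos φ cos δ sin H₀ = 1.5692×0.08020×-0.02013 + 0.99678×0.99980×1.00000 = -0.002533 + 0.996581 = 0.994048.
Q̄ = (S₀/π) × [bracket] = (1361/π) × 0.994048 = 430.64 W/m².
Ratio Q̄_A / Q̄_B = 417.82 / 430.64 = 0.9702.

Q̄_A / Q̄_B ≈ 0.970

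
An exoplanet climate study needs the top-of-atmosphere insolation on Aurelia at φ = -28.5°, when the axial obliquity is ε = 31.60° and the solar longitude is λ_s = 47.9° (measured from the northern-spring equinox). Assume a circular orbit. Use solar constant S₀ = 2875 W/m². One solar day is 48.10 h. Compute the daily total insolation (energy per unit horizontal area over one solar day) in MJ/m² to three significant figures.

Solar declination: sin δ = sin ε · sin λ_s = sin 31.60° × sin 47.9° = 0.38878, so δ = +22.879°.
cos H₀ = −tan(-28.5°) tan(+22.879°) = 0.2291, H₀ = 1.3396 rad.
Bracket: H₀ sin φ sin δ + cos φ cos δ sin H₀ = 1.3396×-0.47716×0.38878 + 0.87882×0.92133×0.97340 = -0.248510 + 0.788146 = 0.539636.
Q̄ = (S₀/π) × [bracket] = (2875/π) × 0.539636 = 493.84 W/m².
Daily total = Q̄ × 48.10 h × 3600 s/h = 493.84 × 48.10 × 3600 / 10⁶ = 85.51 MJ/m².

85.5 MJ/m²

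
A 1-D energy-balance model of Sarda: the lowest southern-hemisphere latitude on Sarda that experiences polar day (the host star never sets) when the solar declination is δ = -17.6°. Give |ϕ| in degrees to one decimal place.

Polar day requires cos h₀ = −tan ϕ tan δ ≤ −1, i.e. tan ϕ tan δ ≥ 1.
The boundary is |tan ϕ| · |tan δ| = 1, so |ϕ| = 90° − |δ| = 90° − 17.6° = 72.4° in the southern hemisphere.

|ϕ| = 72.4°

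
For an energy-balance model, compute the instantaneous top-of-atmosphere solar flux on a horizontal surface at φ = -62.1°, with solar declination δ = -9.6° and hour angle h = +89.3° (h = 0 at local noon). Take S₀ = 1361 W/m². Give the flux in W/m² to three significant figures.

cos θ_z = sin φ sin δ + cos φ cos δ cos h = 0.147384 + 0.005637 = 0.153021.
Flux = S₀ · cos θ_z = 1361 × 0.153021 = 208.3 W/m².

208 W/m²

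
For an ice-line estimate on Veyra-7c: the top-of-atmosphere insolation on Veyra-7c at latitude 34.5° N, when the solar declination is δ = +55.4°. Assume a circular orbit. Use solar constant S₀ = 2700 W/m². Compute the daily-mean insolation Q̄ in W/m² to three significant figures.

Q̄ ≈ 1.26e+03 W/m²

cos H₀ = −tan(+34.5°) tan(+55.400°) = -0.9963, H₀ = 3.0552 rad.
Bracket: H₀ sin φ sin δ + cos φ cos δ sin H₀ = 3.0552×0.56641×0.82314 + 0.82413×0.56784×0.08629 = 1.424440 + 0.040381 = 1.464821.
Q̄ = (S₀/π) × [bracket] = (2700/π) × 1.464821 = 1259 W/m².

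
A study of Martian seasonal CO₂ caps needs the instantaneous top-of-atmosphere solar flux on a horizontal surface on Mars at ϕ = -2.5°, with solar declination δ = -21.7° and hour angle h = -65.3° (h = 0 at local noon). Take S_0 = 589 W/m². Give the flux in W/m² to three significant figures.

cos θ_z = sin ϕ sin δ + cos ϕ cos δ cos h = 0.016128 + 0.387884 = 0.404012.
Flux = S_0 · cos θ_z = 589 × 0.404012 = 238.0 W/m².

238 W/m²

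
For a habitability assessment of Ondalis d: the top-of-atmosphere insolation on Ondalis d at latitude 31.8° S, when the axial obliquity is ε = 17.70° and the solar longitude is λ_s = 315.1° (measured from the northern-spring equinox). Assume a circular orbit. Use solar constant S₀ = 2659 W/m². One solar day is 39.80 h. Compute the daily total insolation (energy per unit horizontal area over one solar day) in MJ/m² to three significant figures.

123 MJ/m²

Solar declination: sin δ = sin ε · sin λ_s = sin 17.70° × sin 315.1° = -0.21461, so δ = -12.393°.
cos H₀ = −tan(-31.8°) tan(-12.393°) = -0.1362, H₀ = 1.7075 rad.
Bracket: H₀ sin φ sin δ + cos φ cos δ sin H₀ = 1.7075×-0.52696×-0.21461 + 0.84989×0.97670×0.99068 = 0.193103 + 0.822351 = 1.015454.
Q̄ = (S₀/π) × [bracket] = (2659/π) × 1.015454 = 859.47 W/m².
Daily total = Q̄ × 39.80 h × 3600 s/h = 859.47 × 39.80 × 3600 / 10⁶ = 123.1 MJ/m².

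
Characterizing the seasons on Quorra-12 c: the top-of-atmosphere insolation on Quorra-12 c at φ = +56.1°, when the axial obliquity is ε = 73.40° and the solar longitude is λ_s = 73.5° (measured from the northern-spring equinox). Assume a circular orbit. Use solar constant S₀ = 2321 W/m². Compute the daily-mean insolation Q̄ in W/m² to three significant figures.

Q̄ ≈ 1.77e+03 W/m²

Solar declination: sin δ = sin ε · sin λ_s = sin 73.40° × sin 73.5° = 0.91886, so δ = +66.760°.
cos H₀ = −tan(+56.1°) tan(+66.760°) = -3.4654 ≤ −1 ⇒ polar day, H₀ = π.
Bracket: H₀ sin φ sin δ + cos φ cos δ sin H₀ = 3.1416×0.83001×0.91886 + 0.55775×0.39459×0.00000 = 2.395982 + 0.000000 = 2.395982.
Q̄ = (S₀/π) × [bracket] = (2321/π) × 2.395982 = 1770 W/m².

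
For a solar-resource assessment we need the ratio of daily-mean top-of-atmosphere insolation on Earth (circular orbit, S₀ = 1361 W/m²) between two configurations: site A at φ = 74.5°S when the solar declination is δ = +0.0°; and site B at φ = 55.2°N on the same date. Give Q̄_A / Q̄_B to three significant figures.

Q̄_A / Q̄_B ≈ 0.468

— Configuration A (φ=-74.5°):
cos H₀ = −tan(-74.5°) tan(+0.000°) = 0.0000, H₀ = 1.5708 rad.
Bracket: H₀ sin φ sin δ + cos φ cos δ sin H₀ = 1.5708×-0.96363×0.00000 + 0.26724×1.00000×1.00000 = -0.000000 + 0.267240 = 0.267240.
Q̄ = (S₀/π) × [bracket] = (1361/π) × 0.267240 = 115.77 W/m².
— Configuration B (φ=+55.2°):
cos H₀ = −tan(+55.2°) tan(+0.000°) = -0.0000, H₀ = 1.5708 rad.
Bracket: H₀ sin φ sin δ + cos φ cos δ sin H₀ = 1.5708×0.82115×0.00000 + 0.57071×1.00000×1.00000 = 0.000000 + 0.570710 = 0.570710.
Q̄ = (S₀/π) × [bracket] = (1361/π) × 0.570710 = 247.24 W/m².
Ratio Q̄_A / Q̄_B = 115.77 / 247.24 = 0.4682.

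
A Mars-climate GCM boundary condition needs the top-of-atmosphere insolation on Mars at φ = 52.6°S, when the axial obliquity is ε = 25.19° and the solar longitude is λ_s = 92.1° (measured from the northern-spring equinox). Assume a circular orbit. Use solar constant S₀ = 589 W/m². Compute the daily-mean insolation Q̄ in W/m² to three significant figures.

Q̄ ≈ 23.7 W/m²

Solar declination: sin δ = sin ε · sin λ_s = sin 25.19° × sin 92.1° = 0.42534, so δ = +25.172°.
cos H₀ = −tan(-52.6°) tan(+25.172°) = 0.6147, H₀ = 0.9088 rad.
Bracket: H₀ sin φ sin δ + cos φ cos δ sin H₀ = 0.9088×-0.79441×0.42534 + 0.60738×0.90504×0.78877 = -0.307078 + 0.433589 = 0.126511.
Q̄ = (S₀/π) × [bracket] = (589/π) × 0.126511 = 23.72 W/m².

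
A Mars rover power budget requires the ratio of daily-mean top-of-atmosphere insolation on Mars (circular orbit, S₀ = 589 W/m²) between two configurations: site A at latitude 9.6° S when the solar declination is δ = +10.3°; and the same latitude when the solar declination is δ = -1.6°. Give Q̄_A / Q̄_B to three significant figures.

— Configuration A (φ=-9.6°):
cos H₀ = −tan(-9.6°) tan(+10.300°) = 0.0307, H₀ = 1.5401 rad.
Bracket: H₀ sin φ sin δ + cos φ cos δ sin H₀ = 1.5401×-0.16677×0.17880 + 0.98600×0.98389×0.99953 = -0.045923 + 0.969660 = 0.923737.
Q̄ = (S₀/π) × [bracket] = (589/π) × 0.923737 = 173.19 W/m².
— Configuration B (φ=-9.6°):
cos H₀ = −tan(-9.6°) tan(-1.600°) = -0.0047, H₀ = 1.5755 rad.
Bracket: H₀ sin φ sin δ + cos φ cos δ sin H₀ = 1.5755×-0.16677×-0.02792 + 0.98600×0.99961×0.99999 = 0.007336 + 0.985606 = 0.992942.
Q̄ = (S₀/π) × [bracket] = (589/π) × 0.992942 = 186.16 W/m².
Ratio Q̄_A / Q̄_B = 173.19 / 186.16 = 0.9303.

Q̄_A / Q̄_B ≈ 0.930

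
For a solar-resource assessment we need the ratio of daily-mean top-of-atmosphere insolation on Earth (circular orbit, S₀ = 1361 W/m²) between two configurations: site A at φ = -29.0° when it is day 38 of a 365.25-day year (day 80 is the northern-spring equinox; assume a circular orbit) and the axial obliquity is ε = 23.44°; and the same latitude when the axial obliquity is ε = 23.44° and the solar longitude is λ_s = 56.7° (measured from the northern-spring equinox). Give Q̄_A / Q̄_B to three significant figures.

— Configuration A (φ=-29.0°):
Solar longitude: λ_s = 360° × (38 − 80)/365.25 = -41.396°, i.e. -41.396° + 360° = 318.604°.
sin δ = sin 23.44° × sin 318.604° = -0.26304, so δ = -15.251°.
cos H₀ = −tan(-29.0°) tan(-15.251°) = -0.1511, H₀ = 1.7225 rad.
Bracket: H₀ sin φ sin δ + cos φ cos δ sin H₀ = 1.7225×-0.48481×-0.26304 + 0.87462×0.96478×0.98851 = 0.219661 + 0.834120 = 1.053781.
Q̄ = (S₀/π) × [bracket] = (1361/π) × 1.053781 = 456.52 W/m².
— Configuration B (φ=-29.0°):
Solar declination: sin δ = sin ε · sin λ_s = sin 23.44° × sin 56.7° = 0.33247, so δ = +19.419°.
cos H₀ = −tan(-29.0°) tan(+19.419°) = 0.1954, H₀ = 1.3741 rad.
Bracket: H₀ sin φ sin δ + cos φ cos δ sin H₀ = 1.3741×-0.48481×0.33247 + 0.87462×0.94311×0.98072 = -0.221484 + 0.808960 = 0.587476.
Q̄ = (S₀/π) × [bracket] = (1361/π) × 0.587476 = 254.51 W/m².
Ratio Q̄_A / Q̄_B = 456.52 / 254.51 = 1.794.

Q̄_A / Q̄_B ≈ 1.79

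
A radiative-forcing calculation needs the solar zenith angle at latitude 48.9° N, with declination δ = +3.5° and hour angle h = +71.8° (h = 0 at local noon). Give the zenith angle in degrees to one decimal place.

θ_z = 75.5°

cos θ_z = sin φ sin δ + cos φ cos δ cos h = 0.046004 + 0.204938 = 0.250942.
θ_z = arccos(0.250942) = 75.5°.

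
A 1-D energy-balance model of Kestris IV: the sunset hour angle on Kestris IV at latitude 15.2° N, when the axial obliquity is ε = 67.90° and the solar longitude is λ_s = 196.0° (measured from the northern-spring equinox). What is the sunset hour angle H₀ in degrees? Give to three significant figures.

Solar declination: sin δ = sin ε · sin λ_s = sin 67.90° × sin 196.0° = -0.25539, so δ = -14.796°.
cos H₀ = −tan φ · tan δ = −tan(+15.2°) × tan(-14.796°) = 0.0718, so H₀ = 1.4990 rad = 85.88°.

H₀ = 85.9°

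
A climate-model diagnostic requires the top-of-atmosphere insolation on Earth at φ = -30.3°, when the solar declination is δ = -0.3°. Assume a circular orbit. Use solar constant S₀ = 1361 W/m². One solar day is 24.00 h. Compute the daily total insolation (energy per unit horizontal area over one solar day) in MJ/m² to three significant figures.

32.5 MJ/m²

cos H₀ = −tan(-30.3°) tan(-0.300°) = -0.0031, H₀ = 1.5739 rad.
Bracket: H₀ sin φ sin δ + cos φ cos δ sin H₀ = 1.5739×-0.50453×-0.00524 + 0.86340×0.99999×1.00000 = 0.004161 + 0.863391 = 0.867552.
Q̄ = (S₀/π) × [bracket] = (1361/π) × 0.867552 = 375.84 W/m².
Daily total = Q̄ × 24.00 h × 3600 s/h = 375.84 × 24.00 × 3600 / 10⁶ = 32.47 MJ/m².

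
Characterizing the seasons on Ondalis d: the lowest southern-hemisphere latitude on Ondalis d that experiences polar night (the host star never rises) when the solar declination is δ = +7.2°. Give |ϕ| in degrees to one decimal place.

Polar night requires cos h₀ = −tan ϕ tan δ ≥ 1, i.e. tan ϕ tan δ ≤ −1.
The boundary is |tan ϕ| · |tan δ| = 1, so |ϕ| = 90° − |δ| = 90° − 7.2° = 82.8° in the southern hemisphere.

|ϕ| = 82.8°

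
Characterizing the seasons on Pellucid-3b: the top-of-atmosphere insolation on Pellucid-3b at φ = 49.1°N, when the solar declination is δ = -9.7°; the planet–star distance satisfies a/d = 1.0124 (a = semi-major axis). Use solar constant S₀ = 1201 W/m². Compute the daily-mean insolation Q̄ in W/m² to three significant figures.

Q̄ ≈ 179 W/m²

cos H₀ = −tan(+49.1°) tan(-9.700°) = 0.1973, H₀ = 1.3722 rad.
Bracket: H₀ sin φ sin δ + cos φ cos δ sin H₀ = 1.3722×0.75585×-0.16849 + 0.65474×0.98570×0.98034 = -0.174754 + 0.632689 = 0.457935.
Inverse-square distance factor (a/d)² = 1.0124² = 1.024954.
Q̄ = (S₀/π) × 1.024954 × [bracket] = (1201/π) × 1.024954 × 0.457935 = 179.4 W/m².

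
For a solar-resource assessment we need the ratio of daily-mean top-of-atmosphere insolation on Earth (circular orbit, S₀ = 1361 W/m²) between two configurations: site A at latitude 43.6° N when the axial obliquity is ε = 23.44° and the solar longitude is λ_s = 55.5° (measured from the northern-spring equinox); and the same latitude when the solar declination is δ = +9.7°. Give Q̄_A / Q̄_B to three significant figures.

Q̄_A / Q̄_B ≈ 1.19

— Configuration A (φ=+43.6°):
Solar declination: sin δ = sin ε · sin λ_s = sin 23.44° × sin 55.5° = 0.32783, so δ = +19.137°.
cos H₀ = −tan(+43.6°) tan(+19.137°) = -0.3304, H₀ = 1.9076 rad.
Bracket: H₀ sin φ sin δ + cos φ cos δ sin H₀ = 1.9076×0.68962×0.32783 + 0.72417×0.94474×0.94382 = 0.431267 + 0.645717 = 1.076984.
Q̄ = (S₀/π) × [bracket] = (1361/π) × 1.076984 = 466.57 W/m².
— Configuration B (φ=+43.6°):
cos H₀ = −tan(+43.6°) tan(+9.700°) = -0.1628, H₀ = 1.7343 rad.
Bracket: H₀ sin φ sin δ + cos φ cos δ sin H₀ = 1.7343×0.68962×0.16849 + 0.72417×0.98570×0.98666 = 0.201515 + 0.704292 = 0.905807.
Q̄ = (S₀/π) × [bracket] = (1361/π) × 0.905807 = 392.41 W/m².
Ratio Q̄_A / Q̄_B = 466.57 / 392.41 = 1.189.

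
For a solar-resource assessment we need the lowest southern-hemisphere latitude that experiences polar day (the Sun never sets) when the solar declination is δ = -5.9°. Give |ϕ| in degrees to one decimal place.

|ϕ| = 84.1°

Polar day requires cos h₀ = −tan ϕ tan δ ≤ −1, i.e. tan ϕ tan δ ≥ 1.
The boundary is |tan ϕ| · |tan δ| = 1, so |ϕ| = 90° − |δ| = 90° − 5.9° = 84.1° in the southern hemisphere.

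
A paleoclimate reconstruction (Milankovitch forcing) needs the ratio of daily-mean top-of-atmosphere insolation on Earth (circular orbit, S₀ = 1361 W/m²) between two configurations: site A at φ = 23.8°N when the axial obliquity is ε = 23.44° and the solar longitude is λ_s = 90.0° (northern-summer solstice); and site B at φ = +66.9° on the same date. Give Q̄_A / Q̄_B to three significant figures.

Q̄_A / Q̄_B ≈ 0.963

— Configuration A (φ=+23.8°):
Solar declination: sin δ = sin ε · sin λ_s = sin 23.44° × sin 90.0° = 0.39779, so δ = +23.440°.
cos H₀ = −tan(+23.8°) tan(+23.440°) = -0.1912, H₀ = 1.7632 rad.
Bracket: H₀ sin φ sin δ + cos φ cos δ sin H₀ = 1.7632×0.40355×0.39779 + 0.91496×0.91748×0.98155 = 0.283043 + 0.823970 = 1.107013.
Q̄ = (S₀/π) × [bracket] = (1361/π) × 1.107013 = 479.58 W/m².
— Configuration B (φ=+66.9°):
cos H₀ = −tan(+66.9°) tan(+23.440°) = -1.0165 ≤ −1 ⇒ polar day, H₀ = π.
Bracket: H₀ sin φ sin δ + cos φ cos δ sin H₀ = 3.1416×0.91982×0.39779 + 0.39234×0.91748×0.00000 = 1.149496 + 0.000000 = 1.149496.
Q̄ = (S₀/π) × [bracket] = (1361/π) × 1.149496 = 497.98 W/m².
Ratio Q̄_A / Q̄_B = 479.58 / 497.98 = 0.9631.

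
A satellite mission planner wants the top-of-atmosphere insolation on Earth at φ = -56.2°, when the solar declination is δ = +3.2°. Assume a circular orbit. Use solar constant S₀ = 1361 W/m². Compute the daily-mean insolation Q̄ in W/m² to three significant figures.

Q̄ ≈ 210 W/m²

cos H₀ = −tan(-56.2°) tan(+3.200°) = 0.0835, H₀ = 1.4872 rad.
Bracket: H₀ sin φ sin δ + cos φ cos δ sin H₀ = 1.4872×-0.83098×0.05582 + 0.55630×0.99844×0.99651 = -0.068984 + 0.553494 = 0.484510.
Q̄ = (S₀/π) × [bracket] = (1361/π) × 0.484510 = 209.9 W/m².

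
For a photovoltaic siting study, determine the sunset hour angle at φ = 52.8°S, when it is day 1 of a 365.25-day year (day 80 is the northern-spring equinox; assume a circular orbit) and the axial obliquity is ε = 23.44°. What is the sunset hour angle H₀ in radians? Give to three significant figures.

H₀ = 2.16 rad

Solar longitude: λ_s = 360° × (1 − 80)/365.25 = -77.864°, i.e. -77.864° + 360° = 282.136°.
sin δ = sin 23.44° × sin 282.136° = -0.38890, so δ = -22.886°.
cos H₀ = −tan φ · tan δ = −tan(-52.8°) × tan(-22.886°) = -0.5561, so H₀ = 2.1605 rad = 123.79°.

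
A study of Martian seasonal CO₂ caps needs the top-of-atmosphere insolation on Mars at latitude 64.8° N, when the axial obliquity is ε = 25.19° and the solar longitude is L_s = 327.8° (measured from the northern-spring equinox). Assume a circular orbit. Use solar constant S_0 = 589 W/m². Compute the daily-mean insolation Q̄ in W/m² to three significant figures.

Q̄ ≈ 27.0 W/m²

Solar declination: sin δ = sin ε · sin L_s = sin 25.19° × sin 327.8° = -0.22680, so δ = -13.109°.
cos h₀ = −tan(+64.8°) tan(-13.109°) = 0.4949, h₀ = 1.0531 rad.
Bracket: h₀ sin ϕ sin δ + cos ϕ cos δ sin h₀ = 1.0531×0.90483×-0.22680 + 0.42578×0.97394×0.86896 = -0.216112 + 0.360344 = 0.144232.
Q̄ = (S_0/π) × [bracket] = (589/π) × 0.144232 = 27.04 W/m².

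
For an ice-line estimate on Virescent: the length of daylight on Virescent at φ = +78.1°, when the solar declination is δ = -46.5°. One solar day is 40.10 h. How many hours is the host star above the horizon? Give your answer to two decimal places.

0.00 h

cos H₀ = −tan φ · tan δ = 5.0005 ≥ 1, so the host star never rises (polar night) and H₀ = 0.
Daylight = 2H₀/(2π) × 40.10 h = (0.0000/π) × 40.10 = 0.00 h.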